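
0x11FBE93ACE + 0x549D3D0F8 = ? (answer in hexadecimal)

0x1745BD0BC6

Add column by column in base 16, right to left:
  E+8 = 6 carry 1
  C+F+1 = C carry 1
  A+0+1 = B
  3+D = 0 carry 1
  9+3+1 = D
  E+D = B carry 1
  B+9+1 = 5 carry 1
  F+4+1 = 4 carry 1
  1+5+1 = 7
  1+0 = 1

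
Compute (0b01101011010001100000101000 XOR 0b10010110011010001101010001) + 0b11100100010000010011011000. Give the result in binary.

First 0b01101011010001100000101000 XOR 0b10010110011010001101010001 = 0b11111101001011101101111001.
Add column by column in base 2, right to left:
  1+0 = 1
  0+0 = 0
  0+0 = 0
  1+1 = 0 carry 1
  1+1+1 = 1 carry 1
  1+0+1 = 0 carry 1
  1+1+1 = 1 carry 1
  0+1+1 = 0 carry 1
  1+0+1 = 0 carry 1
  1+0+1 = 0 carry 1
  0+1+1 = 0 carry 1
  1+0+1 = 0 carry 1
  1+0+1 = 0 carry 1
  1+0+1 = 0 carry 1
  0+0+1 = 1
  1+0 = 1
  0+1 = 1
  0+0 = 0
  1+0 = 1
  0+0 = 0
  1+1 = 0 carry 1
  1+0+1 = 0 carry 1
  1+0+1 = 0 carry 1
  1+1+1 = 1 carry 1
  1+1+1 = 1 carry 1
  1+1+1 = 1 carry 1
  final carry 1

0b111100001011100000001010001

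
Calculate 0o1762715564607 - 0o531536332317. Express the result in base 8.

0o1231157232270

Subtract column by column in base 8:
  7-7 → 0
  0-1 → 7 (borrow)
  6-3-1 → 2
  4-2 → 2
  6-3 → 3
  5-3 → 2
  5-6 → 7 (borrow)
  1-3-1 → 5 (borrow)
  7-5-1 → 1
  2-1 → 1
  6-3 → 3
  7-5 → 2
  1-0 → 1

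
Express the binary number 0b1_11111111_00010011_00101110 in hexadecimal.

0x1FF132E

Group the bits into nibbles: 0001 1111 1111 0001 0011 0010 1110 → 1FF132E.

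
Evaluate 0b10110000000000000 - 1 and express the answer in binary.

The trailing 13 digits are 0, so subtracting 1 borrows through: they become 1 and the next digit up decrements.

0b10101111111111111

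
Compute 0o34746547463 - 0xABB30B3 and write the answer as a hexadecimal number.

0xDCDF9E80

0o34746547463 = 0xE79ACF33 in hexadecimal.
Subtract column by column in base 16:
  3-3 → 0
  3-B → 8 (borrow)
  F-0-1 → E
  C-3 → 9
  A-B → F (borrow)
  9-B-1 → D (borrow)
  7-A-1 → C (borrow)
  E-0-1 → D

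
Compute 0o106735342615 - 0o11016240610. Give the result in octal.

0o75717102005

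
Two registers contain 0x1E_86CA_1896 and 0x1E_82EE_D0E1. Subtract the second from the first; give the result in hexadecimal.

0x3DB47B5

Subtract column by column in base 16:
  6-1 → 5
  9-E → B (borrow)
  8-0-1 → 7
  1-D → 4 (borrow)
  A-E-1 → B (borrow)
  C-E-1 → D (borrow)
  6-2-1 → 3
  8-8 → 0
  E-E → 0
  1-1 → 0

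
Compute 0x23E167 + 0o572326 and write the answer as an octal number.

0o11553075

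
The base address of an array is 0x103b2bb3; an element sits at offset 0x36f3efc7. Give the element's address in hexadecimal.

0x472f1b7a

Add column by column in base 16, right to left:
  3+7 = a
  b+c = 7 carry 1
  b+f+1 = b carry 1
  2+e+1 = 1 carry 1
  b+3+1 = f
  3+f = 2 carry 1
  0+6+1 = 7
  1+3 = 4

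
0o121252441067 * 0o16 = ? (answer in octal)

0o2162523717402

Multiply each base-8 digit by 14, carrying:
  7×14 = 98 → write 2 carry 12
  6×14+12 = 96 → write 0 carry 12
  0×14+12 = 12 → write 4 carry 1
  1×14+1 = 15 → write 7 carry 1
  4×14+1 = 57 → write 1 carry 7
  4×14+7 = 63 → write 7 carry 7
  2×14+7 = 35 → write 3 carry 4
  5×14+4 = 74 → write 2 carry 9
  2×14+9 = 37 → write 5 carry 4
  1×14+4 = 18 → write 2 carry 2
  2×14+2 = 30 → write 6 carry 3
  1×14+3 = 17 → write 1 carry 2
  remaining carry: 2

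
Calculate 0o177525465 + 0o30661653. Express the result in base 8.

Add column by column in base 8, right to left:
  5+3 = 0 carry 1
  6+5+1 = 4 carry 1
  4+6+1 = 3 carry 1
  5+1+1 = 7
  2+6 = 0 carry 1
  5+6+1 = 4 carry 1
  7+0+1 = 0 carry 1
  7+3+1 = 3 carry 1
  1+0+1 = 2

0o230407340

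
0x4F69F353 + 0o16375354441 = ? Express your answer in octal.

0o30327746164

0x4F69F353 = 0o11732371523 in octal.
Add column by column in base 8, right to left:
  3+1 = 4
  2+4 = 6
  5+4 = 1 carry 1
  1+4+1 = 6
  7+5 = 4 carry 1
  3+3+1 = 7
  2+5 = 7
  3+7 = 2 carry 1
  7+3+1 = 3 carry 1
  1+6+1 = 0 carry 1
  1+1+1 = 3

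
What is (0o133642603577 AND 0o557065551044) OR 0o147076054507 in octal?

0o133642603577 AND 0o557065551044 = 0o113040401044.
Then OR with 0o147076054507.

0o157076455547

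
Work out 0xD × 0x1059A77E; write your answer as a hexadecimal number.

Multiply each base-16 digit by 13, carrying:
  E×13 = 182 → write 6 carry 11
  7×13+11 = 102 → write 6 carry 6
  7×13+6 = 97 → write 1 carry 6
  A×13+6 = 136 → write 8 carry 8
  9×13+8 = 125 → write D carry 7
  5×13+7 = 72 → write 8 carry 4
  0×13+4 = 4 → write 4
  1×13 = 13 → write D

0xD48D8166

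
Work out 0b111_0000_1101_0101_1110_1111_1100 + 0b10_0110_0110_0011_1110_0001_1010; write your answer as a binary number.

0b1001011100111001110100010110

Add column by column in base 2, right to left:
  0+0 = 0
  0+1 = 1
  1+0 = 1
  1+1 = 0 carry 1
  1+1+1 = 1 carry 1
  1+0+1 = 0 carry 1
  1+0+1 = 0 carry 1
  1+0+1 = 0 carry 1
  0+0+1 = 1
  1+1 = 0 carry 1
  1+1+1 = 1 carry 1
  1+1+1 = 1 carry 1
  1+1+1 = 1 carry 1
  0+1+1 = 0 carry 1
  1+0+1 = 0 carry 1
  0+0+1 = 1
  1+0 = 1
  0+1 = 1
  1+1 = 0 carry 1
  1+0+1 = 0 carry 1
  0+0+1 = 1
  0+1 = 1
  0+1 = 1
  0+0 = 0
  1+0 = 1
  1+1 = 0 carry 1
  1+0+1 = 0 carry 1
  final carry 1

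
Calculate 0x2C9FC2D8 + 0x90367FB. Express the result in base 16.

0x35A32AD3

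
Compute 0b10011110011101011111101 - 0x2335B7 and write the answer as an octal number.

0b10011110011101011111101 = 0o23635375 in octal.
0x2335B7 = 0o10632667 in octal.
Subtract column by column in base 8:
  5-7 → 6 (borrow)
  7-6-1 → 0
  3-6 → 5 (borrow)
  5-2-1 → 2
  3-3 → 0
  6-6 → 0
  3-0 → 3
  2-1 → 1

0o13002506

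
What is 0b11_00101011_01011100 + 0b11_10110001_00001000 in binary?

Add column by column in base 2, right to left:
  0+0 = 0
  0+0 = 0
  1+0 = 1
  1+1 = 0 carry 1
  1+0+1 = 0 carry 1
  0+0+1 = 1
  1+0 = 1
  0+0 = 0
  1+1 = 0 carry 1
  1+0+1 = 0 carry 1
  0+0+1 = 1
  1+0 = 1
  0+1 = 1
  1+1 = 0 carry 1
  0+0+1 = 1
  0+1 = 1
  1+1 = 0 carry 1
  1+1+1 = 1 carry 1
  final carry 1

0b1101101110001100100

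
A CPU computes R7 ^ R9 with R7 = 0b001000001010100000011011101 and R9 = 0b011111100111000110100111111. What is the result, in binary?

0b010111101101100110111100010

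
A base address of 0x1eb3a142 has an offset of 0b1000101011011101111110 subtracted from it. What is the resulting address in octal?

0o3644164704

0x1eb3a142 = 0o3654720502 in octal.
0b1000101011011101111110 = 0o10533576 in octal.
Subtract column by column in base 8:
  2-6 → 4 (borrow)
  0-7-1 → 0 (borrow)
  5-5-1 → 7 (borrow)
  0-3-1 → 4 (borrow)
  2-3-1 → 6 (borrow)
  7-5-1 → 1
  4-0 → 4
  5-1 → 4
  6-0 → 6
  3-0 → 3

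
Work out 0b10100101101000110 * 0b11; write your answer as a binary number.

0b111110000111010010

Multiply each base-2 digit by 3, carrying:
  0×3 = 0 → write 0
  1×3 = 3 → write 1 carry 1
  1×3+1 = 4 → write 0 carry 2
  0×3+2 = 2 → write 0 carry 1
  0×3+1 = 1 → write 1
  0×3 = 0 → write 0
  1×3 = 3 → write 1 carry 1
  0×3+1 = 1 → write 1
  1×3 = 3 → write 1 carry 1
  1×3+1 = 4 → write 0 carry 2
  0×3+2 = 2 → write 0 carry 1
  1×3+1 = 4 → write 0 carry 2
  0×3+2 = 2 → write 0 carry 1
  0×3+1 = 1 → write 1
  1×3 = 3 → write 1 carry 1
  0×3+1 = 1 → write 1
  1×3 = 3 → write 1 carry 1
  remaining carry: 1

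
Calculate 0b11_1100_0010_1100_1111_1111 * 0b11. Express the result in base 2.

Multiply each base-2 digit by 3, carrying:
  1×3 = 3 → write 1 carry 1
  1×3+1 = 4 → write 0 carry 2
  1×3+2 = 5 → write 1 carry 2
  1×3+2 = 5 → write 1 carry 2
  1×3+2 = 5 → write 1 carry 2
  1×3+2 = 5 → write 1 carry 2
  1×3+2 = 5 → write 1 carry 2
  1×3+2 = 5 → write 1 carry 2
  0×3+2 = 2 → write 0 carry 1
  0×3+1 = 1 → write 1
  1×3 = 3 → write 1 carry 1
  1×3+1 = 4 → write 0 carry 2
  0×3+2 = 2 → write 0 carry 1
  1×3+1 = 4 → write 0 carry 2
  0×3+2 = 2 → write 0 carry 1
  0×3+1 = 1 → write 1
  0×3 = 0 → write 0
  0×3 = 0 → write 0
  1×3 = 3 → write 1 carry 1
  1×3+1 = 4 → write 0 carry 2
  1×3+2 = 5 → write 1 carry 2
  1×3+2 = 5 → write 1 carry 2
  remaining carry: 10

0b101101001000011011111101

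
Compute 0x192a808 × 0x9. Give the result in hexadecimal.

Multiply each base-16 digit by 9, carrying:
  8×9 = 72 → write 8 carry 4
  0×9+4 = 4 → write 4
  8×9 = 72 → write 8 carry 4
  a×9+4 = 94 → write e carry 5
  2×9+5 = 23 → write 7 carry 1
  9×9+1 = 82 → write 2 carry 5
  1×9+5 = 14 → write e

0xe27e848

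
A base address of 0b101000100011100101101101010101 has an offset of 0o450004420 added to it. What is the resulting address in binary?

0o450004420 = 0b100101000000000100100010000 in binary.
Add column by column in base 2, right to left:
  1+0 = 1
  0+0 = 0
  1+0 = 1
  0+0 = 0
  1+1 = 0 carry 1
  0+0+1 = 1
  1+0 = 1
  0+0 = 0
  1+1 = 0 carry 1
  1+0+1 = 0 carry 1
  0+0+1 = 1
  1+1 = 0 carry 1
  1+0+1 = 0 carry 1
  0+0+1 = 1
  1+0 = 1
  0+0 = 0
  0+0 = 0
  1+0 = 1
  1+0 = 1
  1+0 = 1
  0+0 = 0
  0+1 = 1
  0+0 = 0
  1+1 = 0 carry 1
  0+0+1 = 1
  0+0 = 0
  0+1 = 1
  1+0 = 1
  0+0 = 0
  1+0 = 1

0b101101001011100110010001100101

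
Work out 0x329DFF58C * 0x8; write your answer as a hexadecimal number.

Multiply each base-16 digit by 8, carrying:
  C×8 = 96 → write 0 carry 6
  8×8+6 = 70 → write 6 carry 4
  5×8+4 = 44 → write C carry 2
  F×8+2 = 122 → write A carry 7
  F×8+7 = 127 → write F carry 7
  D×8+7 = 111 → write F carry 6
  9×8+6 = 78 → write E carry 4
  2×8+4 = 20 → write 4 carry 1
  3×8+1 = 25 → write 9 carry 1
  remaining carry: 1

0x194EFFAC60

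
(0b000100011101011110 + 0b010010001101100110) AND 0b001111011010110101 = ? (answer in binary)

Add column by column in base 2, right to left:
  0+0 = 0
  1+1 = 0 carry 1
  1+1+1 = 1 carry 1
  1+0+1 = 0 carry 1
  1+0+1 = 0 carry 1
  0+1+1 = 0 carry 1
  1+1+1 = 1 carry 1
  0+0+1 = 1
  1+1 = 0 carry 1
  1+1+1 = 1 carry 1
  1+0+1 = 0 carry 1
  0+0+1 = 1
  0+0 = 0
  0+1 = 1
  1+0 = 1
  0+0 = 0
  0+1 = 1
Sum = 0b10110101011000100; now AND with 0b001111011010110101:
  010110101011000100
& 001111011010110101
= 000110001010000100

0b110001010000100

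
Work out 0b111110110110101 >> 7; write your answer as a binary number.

0b11111011

Right shift by 7: drop the 7 least-significant bits.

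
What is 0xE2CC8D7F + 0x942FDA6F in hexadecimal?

0x176FC67EE

Add column by column in base 16, right to left:
  F+F = E carry 1
  7+6+1 = E
  D+A = 7 carry 1
  8+D+1 = 6 carry 1
  C+F+1 = C carry 1
  C+2+1 = F
  2+4 = 6
  E+9 = 7 carry 1
  final carry 1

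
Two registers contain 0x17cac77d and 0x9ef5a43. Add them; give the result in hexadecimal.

Add column by column in base 16, right to left:
  d+3 = 0 carry 1
  7+4+1 = c
  7+a = 1 carry 1
  c+5+1 = 2 carry 1
  a+f+1 = a carry 1
  c+e+1 = b carry 1
  7+9+1 = 1 carry 1
  1+0+1 = 2

0x21ba21c0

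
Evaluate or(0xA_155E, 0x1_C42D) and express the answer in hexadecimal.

OR each hex digit independently (no carries):
  A|1=B, 1|C=D, 5|4=5, 5|2=7, E|D=F

0xBD57F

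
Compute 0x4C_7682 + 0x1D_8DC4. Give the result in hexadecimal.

0x6A0446

Add column by column in base 16, right to left:
  2+4 = 6
  8+C = 4 carry 1
  6+D+1 = 4 carry 1
  7+8+1 = 0 carry 1
  C+D+1 = A carry 1
  4+1+1 = 6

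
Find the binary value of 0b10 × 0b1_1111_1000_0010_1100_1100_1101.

0b11111100000101100110011010

Multiply each base-2 digit by 2, carrying:
  1×2 = 2 → write 0 carry 1
  0×2+1 = 1 → write 1
  1×2 = 2 → write 0 carry 1
  1×2+1 = 3 → write 1 carry 1
  0×2+1 = 1 → write 1
  0×2 = 0 → write 0
  1×2 = 2 → write 0 carry 1
  1×2+1 = 3 → write 1 carry 1
  0×2+1 = 1 → write 1
  0×2 = 0 → write 0
  1×2 = 2 → write 0 carry 1
  1×2+1 = 3 → write 1 carry 1
  0×2+1 = 1 → write 1
  1×2 = 2 → write 0 carry 1
  0×2+1 = 1 → write 1
  0×2 = 0 → write 0
  0×2 = 0 → write 0
  0×2 = 0 → write 0
  0×2 = 0 → write 0
  1×2 = 2 → write 0 carry 1
  1×2+1 = 3 → write 1 carry 1
  1×2+1 = 3 → write 1 carry 1
  1×2+1 = 3 → write 1 carry 1
  1×2+1 = 3 → write 1 carry 1
  1×2+1 = 3 → write 1 carry 1
  remaining carry: 1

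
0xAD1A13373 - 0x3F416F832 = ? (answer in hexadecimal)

0x6DD8A3B41

Subtract column by column in base 16:
  3-2 → 1
  7-3 → 4
  3-8 → B (borrow)
  3-F-1 → 3 (borrow)
  1-6-1 → A (borrow)
  A-1-1 → 8
  1-4 → D (borrow)
  D-F-1 → D (borrow)
  A-3-1 → 6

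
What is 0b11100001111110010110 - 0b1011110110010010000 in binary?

0b10000011001100000110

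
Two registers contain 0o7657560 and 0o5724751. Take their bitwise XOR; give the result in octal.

XOR each oct digit independently (no carries):
  7^5=2, 6^7=1, 5^2=7, 7^4=3, 5^7=2, 6^5=3, 0^1=1

0o2173231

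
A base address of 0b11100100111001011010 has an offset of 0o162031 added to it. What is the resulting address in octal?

0b11100100111001011010 = 0o3447132 in octal.
Add column by column in base 8, right to left:
  2+1 = 3
  3+3 = 6
  1+0 = 1
  7+2 = 1 carry 1
  4+6+1 = 3 carry 1
  4+1+1 = 6
  3+0 = 3

0o3631163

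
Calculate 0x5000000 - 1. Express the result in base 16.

The trailing 6 digits are 0, so subtracting 1 borrows through: they become F and the next digit up decrements.

0x4FFFFFF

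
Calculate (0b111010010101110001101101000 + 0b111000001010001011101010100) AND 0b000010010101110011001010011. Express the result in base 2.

Add column by column in base 2, right to left:
  0+0 = 0
  0+0 = 0
  0+1 = 1
  1+0 = 1
  0+1 = 1
  1+0 = 1
  1+1 = 0 carry 1
  0+0+1 = 1
  1+1 = 0 carry 1
  1+1+1 = 1 carry 1
  0+1+1 = 0 carry 1
  0+0+1 = 1
  0+1 = 1
  1+0 = 1
  1+0 = 1
  1+0 = 1
  0+1 = 1
  1+0 = 1
  0+1 = 1
  1+0 = 1
  0+0 = 0
  0+0 = 0
  1+0 = 1
  0+0 = 0
  1+1 = 0 carry 1
  1+1+1 = 1 carry 1
  1+1+1 = 1 carry 1
  final carry 1
Sum = 0b1110010011111111101010111100; now AND with 0b000010010101110011001010011:
  1110010011111111101010111100
& 0000010010101110011001010011
= 0000010010101110001000010000

0b10010101110001000010000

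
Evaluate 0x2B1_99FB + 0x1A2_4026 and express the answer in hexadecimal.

Add column by column in base 16, right to left:
  B+6 = 1 carry 1
  F+2+1 = 2 carry 1
  9+0+1 = A
  9+4 = D
  1+2 = 3
  B+A = 5 carry 1
  2+1+1 = 4

0x453DA21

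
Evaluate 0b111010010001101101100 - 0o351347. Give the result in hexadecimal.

0x1B5085

0b111010010001101101100 = 0x1D236C in hexadecimal.
0o351347 = 0x1D2E7 in hexadecimal.
Subtract column by column in base 16:
  C-7 → 5
  6-E → 8 (borrow)
  3-2-1 → 0
  2-D → 5 (borrow)
  D-1-1 → B
  1-0 → 1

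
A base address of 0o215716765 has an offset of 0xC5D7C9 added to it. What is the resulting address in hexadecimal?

0x2FD75BE

0o215716765 = 0x2379DF5 in hexadecimal.
Add column by column in base 16, right to left:
  5+9 = E
  F+C = B carry 1
  D+7+1 = 5 carry 1
  9+D+1 = 7 carry 1
  7+5+1 = D
  3+C = F
  2+0 = 2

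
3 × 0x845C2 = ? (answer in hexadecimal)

Multiply each base-16 digit by 3, carrying:
  2×3 = 6 → write 6
  C×3 = 36 → write 4 carry 2
  5×3+2 = 17 → write 1 carry 1
  4×3+1 = 13 → write D
  8×3 = 24 → write 8 carry 1
  remaining carry: 1

0x18D146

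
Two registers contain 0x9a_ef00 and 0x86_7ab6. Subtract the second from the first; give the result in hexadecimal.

Subtract column by column in base 16:
  0-6 → a (borrow)
  0-b-1 → 4 (borrow)
  f-a-1 → 4
  e-7 → 7
  a-6 → 4
  9-8 → 1

0x14744a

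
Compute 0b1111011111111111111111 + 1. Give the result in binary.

0b1111100000000000000000

The trailing 17 digits are 1 (max in base 2), so adding 1 cascades: they roll to 0 and the next digit up increments.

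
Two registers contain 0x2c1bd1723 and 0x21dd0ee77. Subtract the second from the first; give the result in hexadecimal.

0xa3ec28ac

Subtract column by column in base 16:
  3-7 → c (borrow)
  2-7-1 → a (borrow)
  7-e-1 → 8 (borrow)
  1-e-1 → 2 (borrow)
  d-0-1 → c
  b-d → e (borrow)
  1-d-1 → 3 (borrow)
  c-1-1 → a
  2-2 → 0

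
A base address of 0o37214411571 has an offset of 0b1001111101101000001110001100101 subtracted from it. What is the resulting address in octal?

0o25237373424

0b1001111101101000001110001100101 = 0o11755016145 in octal.
Subtract column by column in base 8:
  1-5 → 4 (borrow)
  7-4-1 → 2
  5-1 → 4
  1-6 → 3 (borrow)
  1-1-1 → 7 (borrow)
  4-0-1 → 3
  4-5 → 7 (borrow)
  1-5-1 → 3 (borrow)
  2-7-1 → 2 (borrow)
  7-1-1 → 5
  3-1 → 2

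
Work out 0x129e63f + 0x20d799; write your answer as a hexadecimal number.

Add column by column in base 16, right to left:
  f+9 = 8 carry 1
  3+9+1 = d
  6+7 = d
  e+d = b carry 1
  9+0+1 = a
  2+2 = 4
  1+0 = 1

0x14abdd8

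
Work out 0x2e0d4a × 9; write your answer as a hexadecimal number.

Multiply each base-16 digit by 9, carrying:
  a×9 = 90 → write a carry 5
  4×9+5 = 41 → write 9 carry 2
  d×9+2 = 119 → write 7 carry 7
  0×9+7 = 7 → write 7
  e×9 = 126 → write e carry 7
  2×9+7 = 25 → write 9 carry 1
  remaining carry: 1

0x19e779a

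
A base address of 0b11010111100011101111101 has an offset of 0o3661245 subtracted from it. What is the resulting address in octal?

0o27062330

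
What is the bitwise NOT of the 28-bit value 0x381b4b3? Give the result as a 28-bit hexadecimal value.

0xc7e4b4c

Each hex digit d becomes f−d:
  3→c, 8→7, 1→e, b→4, 4→b, b→4, 3→c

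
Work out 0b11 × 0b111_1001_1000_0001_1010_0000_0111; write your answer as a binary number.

0b10110110010000100111000010101

Multiply each base-2 digit by 3, carrying:
  1×3 = 3 → write 1 carry 1
  1×3+1 = 4 → write 0 carry 2
  1×3+2 = 5 → write 1 carry 2
  0×3+2 = 2 → write 0 carry 1
  0×3+1 = 1 → write 1
  0×3 = 0 → write 0
  0×3 = 0 → write 0
  0×3 = 0 → write 0
  0×3 = 0 → write 0
  1×3 = 3 → write 1 carry 1
  0×3+1 = 1 → write 1
  1×3 = 3 → write 1 carry 1
  1×3+1 = 4 → write 0 carry 2
  0×3+2 = 2 → write 0 carry 1
  0×3+1 = 1 → write 1
  0×3 = 0 → write 0
  0×3 = 0 → write 0
  0×3 = 0 → write 0
  0×3 = 0 → write 0
  1×3 = 3 → write 1 carry 1
  1×3+1 = 4 → write 0 carry 2
  0×3+2 = 2 → write 0 carry 1
  0×3+1 = 1 → write 1
  1×3 = 3 → write 1 carry 1
  1×3+1 = 4 → write 0 carry 2
  1×3+2 = 5 → write 1 carry 2
  1×3+2 = 5 → write 1 carry 2
  remaining carry: 10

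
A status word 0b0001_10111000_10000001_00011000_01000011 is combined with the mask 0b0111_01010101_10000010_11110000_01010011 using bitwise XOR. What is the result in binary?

0b011011101101000000111110100000010000

XOR bit by bit (1 where the bits differ):
  000110111000100000010001100001000011
^ 011101010101100000101111000001010011
= 011011101101000000111110100000010000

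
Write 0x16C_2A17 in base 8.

Expand each hex digit to 4 bits: 1=0001 6=0110 C=1100 2=0010 A=1010 1=0001 7=0111.
Group the bits in threes: 001 011 011 000 010 101 000 010 111 → 133025027.

0o133025027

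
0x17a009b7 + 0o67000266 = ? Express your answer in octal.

0o3037005155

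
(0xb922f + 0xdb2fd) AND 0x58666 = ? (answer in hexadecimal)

0x10424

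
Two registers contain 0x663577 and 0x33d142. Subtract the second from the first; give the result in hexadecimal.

Subtract column by column in base 16:
  7-2 → 5
  7-4 → 3
  5-1 → 4
  3-d → 6 (borrow)
  6-3-1 → 2
  6-3 → 3

0x326435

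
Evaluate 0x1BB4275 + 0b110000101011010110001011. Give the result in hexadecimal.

0x27DF800

0b110000101011010110001011 = 0xC2B58B in hexadecimal.
Add column by column in base 16, right to left:
  5+B = 0 carry 1
  7+8+1 = 0 carry 1
  2+5+1 = 8
  4+B = F
  B+2 = D
  B+C = 7 carry 1
  1+0+1 = 2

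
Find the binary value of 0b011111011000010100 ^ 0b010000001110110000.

0b001111010110100100

XOR bit by bit (1 where the bits differ):
  011111011000010100
^ 010000001110110000
= 001111010110100100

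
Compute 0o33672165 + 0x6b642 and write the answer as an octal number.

0x6b642 = 0o1533102 in octal.
Add column by column in base 8, right to left:
  5+2 = 7
  6+0 = 6
  1+1 = 2
  2+3 = 5
  7+3 = 2 carry 1
  6+5+1 = 4 carry 1
  3+1+1 = 5
  3+0 = 3

0o35425267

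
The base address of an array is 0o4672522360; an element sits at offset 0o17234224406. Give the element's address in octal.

Add column by column in base 8, right to left:
  0+6 = 6
  6+0 = 6
  3+4 = 7
  2+4 = 6
  2+2 = 4
  5+2 = 7
  2+4 = 6
  7+3 = 2 carry 1
  6+2+1 = 1 carry 1
  4+7+1 = 4 carry 1
  0+1+1 = 2

0o24126746766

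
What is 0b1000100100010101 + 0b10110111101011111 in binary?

Add column by column in base 2, right to left:
  1+1 = 0 carry 1
  0+1+1 = 0 carry 1
  1+1+1 = 1 carry 1
  0+1+1 = 0 carry 1
  1+1+1 = 1 carry 1
  0+0+1 = 1
  0+1 = 1
  0+0 = 0
  1+1 = 0 carry 1
  0+1+1 = 0 carry 1
  0+1+1 = 0 carry 1
  1+1+1 = 1 carry 1
  0+0+1 = 1
  0+1 = 1
  0+1 = 1
  1+0 = 1
  0+1 = 1

0b11111100001110100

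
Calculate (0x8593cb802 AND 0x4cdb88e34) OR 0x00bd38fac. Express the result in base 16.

0x8593cb802 AND 0x4cdb88e34 = 0x049388800.
Then OR with 0x00bd38fac.

0x4bfb8fac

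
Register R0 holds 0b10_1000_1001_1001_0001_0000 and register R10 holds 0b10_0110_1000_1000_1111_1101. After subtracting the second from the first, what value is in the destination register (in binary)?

0b100001000000010011

Subtract column by column in base 2:
  0-1 → 1 (borrow)
  0-0-1 → 1 (borrow)
  0-1-1 → 0 (borrow)
  0-1-1 → 0 (borrow)
  1-1-1 → 1 (borrow)
  0-1-1 → 0 (borrow)
  0-1-1 → 0 (borrow)
  0-1-1 → 0 (borrow)
  1-0-1 → 0
  0-0 → 0
  0-0 → 0
  1-1 → 0
  1-0 → 1
  0-0 → 0
  0-0 → 0
  1-1 → 0
  0-0 → 0
  0-1 → 1 (borrow)
  0-1-1 → 0 (borrow)
  1-0-1 → 0
  0-0 → 0
  1-1 → 0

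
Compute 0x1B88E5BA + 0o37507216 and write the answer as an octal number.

0o3401672110

0x1B88E5BA = 0o3342162672 in octal.
Add column by column in base 8, right to left:
  2+6 = 0 carry 1
  7+1+1 = 1 carry 1
  6+2+1 = 1 carry 1
  2+7+1 = 2 carry 1
  6+0+1 = 7
  1+5 = 6
  2+7 = 1 carry 1
  4+3+1 = 0 carry 1
  3+0+1 = 4
  3+0 = 3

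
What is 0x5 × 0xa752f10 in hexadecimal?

Multiply each base-16 digit by 5, carrying:
  0×5 = 0 → write 0
  1×5 = 5 → write 5
  f×5 = 75 → write b carry 4
  2×5+4 = 14 → write e
  5×5 = 25 → write 9 carry 1
  7×5+1 = 36 → write 4 carry 2
  a×5+2 = 52 → write 4 carry 3
  remaining carry: 3

0x3449eb50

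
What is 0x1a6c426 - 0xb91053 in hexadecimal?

0xedb3d3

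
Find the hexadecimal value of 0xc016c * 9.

Multiply each base-16 digit by 9, carrying:
  c×9 = 108 → write c carry 6
  6×9+6 = 60 → write c carry 3
  1×9+3 = 12 → write c
  0×9 = 0 → write 0
  c×9 = 108 → write c carry 6
  remaining carry: 6

0x6c0ccc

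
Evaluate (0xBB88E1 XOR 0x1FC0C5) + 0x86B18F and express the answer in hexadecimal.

First 0xBB88E1 XOR 0x1FC0C5 = 0xA44824.
Add column by column in base 16, right to left:
  4+F = 3 carry 1
  2+8+1 = B
  8+1 = 9
  4+B = F
  4+6 = A
  A+8 = 2 carry 1
  final carry 1

0x12AF9B3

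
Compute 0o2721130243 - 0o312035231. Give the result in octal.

0o2407073012

Subtract column by column in base 8:
  3-1 → 2
  4-3 → 1
  2-2 → 0
  0-5 → 3 (borrow)
  3-3-1 → 7 (borrow)
  1-0-1 → 0
  1-2 → 7 (borrow)
  2-1-1 → 0
  7-3 → 4
  2-0 → 2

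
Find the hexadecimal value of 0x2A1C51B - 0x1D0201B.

Subtract column by column in base 16:
  B-B → 0
  1-1 → 0
  5-0 → 5
  C-2 → A
  1-0 → 1
  A-D → D (borrow)
  2-1-1 → 0

0xD1A500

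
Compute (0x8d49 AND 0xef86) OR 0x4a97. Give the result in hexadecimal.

0x8d49 AND 0xef86 = 0x8d00.
Then OR with 0x4a97.

0xcf97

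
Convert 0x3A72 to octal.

0o35162

Expand each hex digit to 4 bits: 3=0011 A=1010 7=0111 2=0010.
Group the bits in threes: 011 101 001 110 010 → 35162.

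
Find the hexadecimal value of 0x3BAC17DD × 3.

Multiply each base-16 digit by 3, carrying:
  D×3 = 39 → write 7 carry 2
  D×3+2 = 41 → write 9 carry 2
  7×3+2 = 23 → write 7 carry 1
  1×3+1 = 4 → write 4
  C×3 = 36 → write 4 carry 2
  A×3+2 = 32 → write 0 carry 2
  B×3+2 = 35 → write 3 carry 2
  3×3+2 = 11 → write B

0xB3044797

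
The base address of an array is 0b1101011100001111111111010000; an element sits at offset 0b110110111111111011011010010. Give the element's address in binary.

0b10100010100001111011010100010

Add column by column in base 2, right to left:
  0+0 = 0
  0+1 = 1
  0+0 = 0
  0+0 = 0
  1+1 = 0 carry 1
  0+0+1 = 1
  1+1 = 0 carry 1
  1+1+1 = 1 carry 1
  1+0+1 = 0 carry 1
  1+1+1 = 1 carry 1
  1+1+1 = 1 carry 1
  1+0+1 = 0 carry 1
  1+1+1 = 1 carry 1
  1+1+1 = 1 carry 1
  1+1+1 = 1 carry 1
  1+1+1 = 1 carry 1
  0+1+1 = 0 carry 1
  0+1+1 = 0 carry 1
  0+1+1 = 0 carry 1
  0+1+1 = 0 carry 1
  1+1+1 = 1 carry 1
  1+0+1 = 0 carry 1
  1+1+1 = 1 carry 1
  0+1+1 = 0 carry 1
  1+0+1 = 0 carry 1
  0+1+1 = 0 carry 1
  1+1+1 = 1 carry 1
  1+0+1 = 0 carry 1
  final carry 1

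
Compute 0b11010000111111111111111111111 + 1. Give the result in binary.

0b11010001000000000000000000000

The trailing 21 digits are 1 (max in base 2), so adding 1 cascades: they roll to 0 and the next digit up increments.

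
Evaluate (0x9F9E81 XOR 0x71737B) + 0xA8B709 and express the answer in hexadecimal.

0x197A503

First 0x9F9E81 XOR 0x71737B = 0xEEEDFA.
Add column by column in base 16, right to left:
  A+9 = 3 carry 1
  F+0+1 = 0 carry 1
  D+7+1 = 5 carry 1
  E+B+1 = A carry 1
  E+8+1 = 7 carry 1
  E+A+1 = 9 carry 1
  final carry 1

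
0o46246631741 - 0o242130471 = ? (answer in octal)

Subtract column by column in base 8:
  1-1 → 0
  4-7 → 5 (borrow)
  7-4-1 → 2
  1-0 → 1
  3-3 → 0
  6-1 → 5
  6-2 → 4
  4-4 → 0
  2-2 → 0
  6-0 → 6
  4-0 → 4

0o46004501250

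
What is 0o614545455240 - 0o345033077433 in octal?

Subtract column by column in base 8:
  0-3 → 5 (borrow)
  4-3-1 → 0
  2-4 → 6 (borrow)
  5-7-1 → 5 (borrow)
  5-7-1 → 5 (borrow)
  4-0-1 → 3
  5-3 → 2
  4-3 → 1
  5-0 → 5
  4-5 → 7 (borrow)
  1-4-1 → 4 (borrow)
  6-3-1 → 2

0o247512355605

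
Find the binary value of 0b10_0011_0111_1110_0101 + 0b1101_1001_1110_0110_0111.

Add column by column in base 2, right to left:
  1+1 = 0 carry 1
  0+1+1 = 0 carry 1
  1+1+1 = 1 carry 1
  0+0+1 = 1
  0+0 = 0
  1+1 = 0 carry 1
  1+1+1 = 1 carry 1
  1+0+1 = 0 carry 1
  1+0+1 = 0 carry 1
  1+1+1 = 1 carry 1
  1+1+1 = 1 carry 1
  0+1+1 = 0 carry 1
  1+1+1 = 1 carry 1
  1+0+1 = 0 carry 1
  0+0+1 = 1
  0+1 = 1
  0+1 = 1
  1+0 = 1
  0+1 = 1
  0+1 = 1

0b11111101011001001100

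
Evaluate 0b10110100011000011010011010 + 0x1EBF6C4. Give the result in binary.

0b100101111010111110101011110

0x1EBF6C4 = 0b1111010111111011011000100 in binary.
Add column by column in base 2, right to left:
  0+0 = 0
  1+0 = 1
  0+1 = 1
  1+0 = 1
  1+0 = 1
  0+0 = 0
  0+1 = 1
  1+1 = 0 carry 1
  0+0+1 = 1
  1+1 = 0 carry 1
  1+1+1 = 1 carry 1
  0+0+1 = 1
  0+1 = 1
  0+1 = 1
  0+1 = 1
  1+1 = 0 carry 1
  1+1+1 = 1 carry 1
  0+1+1 = 0 carry 1
  0+0+1 = 1
  0+1 = 1
  1+0 = 1
  0+1 = 1
  1+1 = 0 carry 1
  1+1+1 = 1 carry 1
  0+1+1 = 0 carry 1
  1+0+1 = 0 carry 1
  final carry 1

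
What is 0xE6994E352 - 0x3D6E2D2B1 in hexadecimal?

Subtract column by column in base 16:
  2-1 → 1
  5-B → A (borrow)
  3-2-1 → 0
  E-D → 1
  4-2 → 2
  9-E → B (borrow)
  9-6-1 → 2
  6-D → 9 (borrow)
  E-3-1 → A

0xA92B210A1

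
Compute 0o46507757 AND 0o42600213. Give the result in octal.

AND each oct digit independently (no carries):
  4&4=4, 6&2=2, 5&6=4, 0&0=0, 7&0=0, 7&2=2, 5&1=1, 7&3=3

0o42400213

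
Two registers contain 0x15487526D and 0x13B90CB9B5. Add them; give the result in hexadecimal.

Add column by column in base 16, right to left:
  D+5 = 2 carry 1
  6+B+1 = 2 carry 1
  2+9+1 = C
  5+B = 0 carry 1
  7+C+1 = 4 carry 1
  8+0+1 = 9
  4+9 = D
  5+B = 0 carry 1
  1+3+1 = 5
  0+1 = 1

0x150D940C22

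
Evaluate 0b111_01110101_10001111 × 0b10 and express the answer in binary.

0b11101110101100011110

Multiply each base-2 digit by 2, carrying:
  1×2 = 2 → write 0 carry 1
  1×2+1 = 3 → write 1 carry 1
  1×2+1 = 3 → write 1 carry 1
  1×2+1 = 3 → write 1 carry 1
  0×2+1 = 1 → write 1
  0×2 = 0 → write 0
  0×2 = 0 → write 0
  1×2 = 2 → write 0 carry 1
  1×2+1 = 3 → write 1 carry 1
  0×2+1 = 1 → write 1
  1×2 = 2 → write 0 carry 1
  0×2+1 = 1 → write 1
  1×2 = 2 → write 0 carry 1
  1×2+1 = 3 → write 1 carry 1
  1×2+1 = 3 → write 1 carry 1
  0×2+1 = 1 → write 1
  1×2 = 2 → write 0 carry 1
  1×2+1 = 3 → write 1 carry 1
  1×2+1 = 3 → write 1 carry 1
  remaining carry: 1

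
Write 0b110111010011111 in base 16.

0x6e9f

Group the bits into nibbles: 0110 1110 1001 1111 → 6e9f.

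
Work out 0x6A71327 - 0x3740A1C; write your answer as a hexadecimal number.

0x333090B

Subtract column by column in base 16:
  7-C → B (borrow)
  2-1-1 → 0
  3-A → 9 (borrow)
  1-0-1 → 0
  7-4 → 3
  A-7 → 3
  6-3 → 3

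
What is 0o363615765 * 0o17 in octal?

Multiply each base-8 digit by 15, carrying:
  5×15 = 75 → write 3 carry 9
  6×15+9 = 99 → write 3 carry 12
  7×15+12 = 117 → write 5 carry 14
  5×15+14 = 89 → write 1 carry 11
  1×15+11 = 26 → write 2 carry 3
  6×15+3 = 93 → write 5 carry 11
  3×15+11 = 56 → write 0 carry 7
  6×15+7 = 97 → write 1 carry 12
  3×15+12 = 57 → write 1 carry 7
  remaining carry: 7

0o7110521533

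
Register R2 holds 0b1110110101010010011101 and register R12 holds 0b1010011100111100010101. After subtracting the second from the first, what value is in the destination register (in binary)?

0b100011000010110001000

Subtract column by column in base 2:
  1-1 → 0
  0-0 → 0
  1-1 → 0
  1-0 → 1
  1-1 → 0
  0-0 → 0
  0-0 → 0
  1-0 → 1
  0-1 → 1 (borrow)
  0-1-1 → 0 (borrow)
  1-1-1 → 1 (borrow)
  0-1-1 → 0 (borrow)
  1-0-1 → 0
  0-0 → 0
  1-1 → 0
  0-1 → 1 (borrow)
  1-1-1 → 1 (borrow)
  1-0-1 → 0
  0-0 → 0
  1-1 → 0
  1-0 → 1
  1-1 → 0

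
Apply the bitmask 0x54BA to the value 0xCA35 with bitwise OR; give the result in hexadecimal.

0xDEBF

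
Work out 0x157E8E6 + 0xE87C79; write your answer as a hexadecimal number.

0x240655F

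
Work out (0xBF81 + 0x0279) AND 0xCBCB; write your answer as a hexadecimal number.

0xC1CA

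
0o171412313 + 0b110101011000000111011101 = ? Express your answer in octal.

0o256713250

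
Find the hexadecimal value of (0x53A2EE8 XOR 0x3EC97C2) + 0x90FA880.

First 0x53A2EE8 XOR 0x3EC97C2 = 0x6D6B92A.
Add column by column in base 16, right to left:
  A+0 = A
  2+8 = A
  9+8 = 1 carry 1
  B+A+1 = 6 carry 1
  6+F+1 = 6 carry 1
  D+0+1 = E
  6+9 = F

0xFE661AA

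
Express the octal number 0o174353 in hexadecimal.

Each octal digit is 3 bits: 1=001 7=111 4=100 3=011 5=101 3=011.
Group the bits into nibbles: 1111 1000 1110 1011 → F8EB.

0xF8EB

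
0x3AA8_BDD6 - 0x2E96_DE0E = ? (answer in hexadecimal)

Subtract column by column in base 16:
  6-E → 8 (borrow)
  D-0-1 → C
  D-E → F (borrow)
  B-D-1 → D (borrow)
  8-6-1 → 1
  A-9 → 1
  A-E → C (borrow)
  3-2-1 → 0

0xC11DFC8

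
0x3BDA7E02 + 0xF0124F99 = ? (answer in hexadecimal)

0x12BECCD9B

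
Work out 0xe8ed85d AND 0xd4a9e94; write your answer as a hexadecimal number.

AND each hex digit independently (no carries):
  e&d=c, 8&4=0, e&a=a, d&9=9, 8&e=8, 5&9=1, d&4=4

0xc0a9814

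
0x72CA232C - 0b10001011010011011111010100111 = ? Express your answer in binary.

0b1100001011000000110010010000101

0x72CA232C = 0b1110010110010100010001100101100 in binary.
Subtract column by column in base 2:
  0-1 → 1 (borrow)
  0-1-1 → 0 (borrow)
  1-1-1 → 1 (borrow)
  1-0-1 → 0
  0-0 → 0
  1-1 → 0
  0-0 → 0
  0-1 → 1 (borrow)
  1-0-1 → 0
  1-1 → 0
  0-1 → 1 (borrow)
  0-1-1 → 0 (borrow)
  0-1-1 → 0 (borrow)
  1-1-1 → 1 (borrow)
  0-0-1 → 1 (borrow)
  0-1-1 → 0 (borrow)
  0-1-1 → 0 (borrow)
  1-0-1 → 0
  0-0 → 0
  1-1 → 0
  0-0 → 0
  0-1 → 1 (borrow)
  1-1-1 → 1 (borrow)
  1-0-1 → 0
  0-1 → 1 (borrow)
  1-0-1 → 0
  0-0 → 0
  0-0 → 0
  1-1 → 0
  1-0 → 1
  1-0 → 1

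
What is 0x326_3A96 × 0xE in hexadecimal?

Multiply each base-16 digit by 14, carrying:
  6×14 = 84 → write 4 carry 5
  9×14+5 = 131 → write 3 carry 8
  A×14+8 = 148 → write 4 carry 9
  3×14+9 = 51 → write 3 carry 3
  6×14+3 = 87 → write 7 carry 5
  2×14+5 = 33 → write 1 carry 2
  3×14+2 = 44 → write C carry 2
  remaining carry: 2

0x2C173434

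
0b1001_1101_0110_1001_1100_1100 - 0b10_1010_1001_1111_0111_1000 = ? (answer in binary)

Subtract column by column in base 2:
  0-0 → 0
  0-0 → 0
  1-0 → 1
  1-1 → 0
  0-1 → 1 (borrow)
  0-1-1 → 0 (borrow)
  1-1-1 → 1 (borrow)
  1-0-1 → 0
  1-1 → 0
  0-1 → 1 (borrow)
  0-1-1 → 0 (borrow)
  1-1-1 → 1 (borrow)
  0-1-1 → 0 (borrow)
  1-0-1 → 0
  1-0 → 1
  0-1 → 1 (borrow)
  1-0-1 → 0
  0-1 → 1 (borrow)
  1-0-1 → 0
  1-1 → 0
  1-0 → 1
  0-1 → 1 (borrow)
  0-0-1 → 1 (borrow)
  1-0-1 → 0

0b11100101100101001010100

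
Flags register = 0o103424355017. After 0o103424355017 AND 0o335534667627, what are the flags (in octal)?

AND each oct digit independently (no carries):
  1&3=1, 0&3=0, 3&5=1, 4&5=4, 2&3=2, 4&4=4, 3&6=2, 5&6=4, 5&7=5, 0&6=0, 1&2=0, 7&7=7

0o101424245007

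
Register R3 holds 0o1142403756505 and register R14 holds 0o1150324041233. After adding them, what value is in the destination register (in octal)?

0o2312730017740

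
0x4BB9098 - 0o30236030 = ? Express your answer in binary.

0b100010110100101010010000000

0x4BB9098 = 0b100101110111001000010011000 in binary.
0o30236030 = 0b11000010011110000011000 in binary.
Subtract column by column in base 2:
  0-0 → 0
  0-0 → 0
  0-0 → 0
  1-1 → 0
  1-1 → 0
  0-0 → 0
  0-0 → 0
  1-0 → 1
  0-0 → 0
  0-0 → 0
  0-1 → 1 (borrow)
  0-1-1 → 0 (borrow)
  1-1-1 → 1 (borrow)
  0-1-1 → 0 (borrow)
  0-0-1 → 1 (borrow)
  1-0-1 → 0
  1-1 → 0
  1-0 → 1
  0-0 → 0
  1-0 → 1
  1-0 → 1
  1-1 → 0
  0-1 → 1 (borrow)
  1-0-1 → 0
  0-0 → 0
  0-0 → 0
  1-0 → 1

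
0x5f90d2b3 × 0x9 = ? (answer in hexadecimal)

0x35c17684b

Multiply each base-16 digit by 9, carrying:
  3×9 = 27 → write b carry 1
  b×9+1 = 100 → write 4 carry 6
  2×9+6 = 24 → write 8 carry 1
  d×9+1 = 118 → write 6 carry 7
  0×9+7 = 7 → write 7
  9×9 = 81 → write 1 carry 5
  f×9+5 = 140 → write c carry 8
  5×9+8 = 53 → write 5 carry 3
  remaining carry: 3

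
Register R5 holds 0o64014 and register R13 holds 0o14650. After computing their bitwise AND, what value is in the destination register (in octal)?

AND each oct digit independently (no carries):
  6&1=0, 4&4=4, 0&6=0, 1&5=1, 4&0=0

0o04010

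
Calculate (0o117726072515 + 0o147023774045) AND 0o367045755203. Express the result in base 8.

0o266040044002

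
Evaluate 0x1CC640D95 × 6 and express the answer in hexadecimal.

0xACA58517E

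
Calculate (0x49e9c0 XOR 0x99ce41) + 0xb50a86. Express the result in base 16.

First 0x49e9c0 XOR 0x99ce41 = 0xd02781.
Add column by column in base 16, right to left:
  1+6 = 7
  8+8 = 0 carry 1
  7+a+1 = 2 carry 1
  2+0+1 = 3
  0+5 = 5
  d+b = 8 carry 1
  final carry 1

0x1853207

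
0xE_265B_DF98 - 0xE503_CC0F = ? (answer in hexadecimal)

0xD41581389

Subtract column by column in base 16:
  8-F → 9 (borrow)
  9-0-1 → 8
  F-C → 3
  D-C → 1
  B-3 → 8
  5-0 → 5
  6-5 → 1
  2-E → 4 (borrow)
  E-0-1 → D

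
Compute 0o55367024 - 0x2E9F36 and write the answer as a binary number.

0b100001110100111011011110

0o55367024 = 0b101101011110111000010100 in binary.
0x2E9F36 = 0b1011101001111100110110 in binary.
Subtract column by column in base 2:
  0-0 → 0
  0-1 → 1 (borrow)
  1-1-1 → 1 (borrow)
  0-0-1 → 1 (borrow)
  1-1-1 → 1 (borrow)
  0-1-1 → 0 (borrow)
  0-0-1 → 1 (borrow)
  0-0-1 → 1 (borrow)
  0-1-1 → 0 (borrow)
  1-1-1 → 1 (borrow)
  1-1-1 → 1 (borrow)
  1-1-1 → 1 (borrow)
  0-1-1 → 0 (borrow)
  1-0-1 → 0
  1-0 → 1
  1-1 → 0
  1-0 → 1
  0-1 → 1 (borrow)
  1-1-1 → 1 (borrow)
  0-1-1 → 0 (borrow)
  1-0-1 → 0
  1-1 → 0
  0-0 → 0
  1-0 → 1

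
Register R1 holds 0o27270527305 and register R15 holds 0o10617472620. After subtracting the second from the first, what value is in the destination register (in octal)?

Subtract column by column in base 8:
  5-0 → 5
  0-2 → 6 (borrow)
  3-6-1 → 4 (borrow)
  7-2-1 → 4
  2-7 → 3 (borrow)
  5-4-1 → 0
  0-7 → 1 (borrow)
  7-1-1 → 5
  2-6 → 4 (borrow)
  7-0-1 → 6
  2-1 → 1

0o16451034465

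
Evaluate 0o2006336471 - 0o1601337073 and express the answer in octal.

Subtract column by column in base 8:
  1-3 → 6 (borrow)
  7-7-1 → 7 (borrow)
  4-0-1 → 3
  6-7 → 7 (borrow)
  3-3-1 → 7 (borrow)
  3-3-1 → 7 (borrow)
  6-1-1 → 4
  0-0 → 0
  0-6 → 2 (borrow)
  2-1-1 → 0

0o204777376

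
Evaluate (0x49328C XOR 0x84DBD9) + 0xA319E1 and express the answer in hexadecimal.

0x1710336

First 0x49328C XOR 0x84DBD9 = 0xCDE955.
Add column by column in base 16, right to left:
  5+1 = 6
  5+E = 3 carry 1
  9+9+1 = 3 carry 1
  E+1+1 = 0 carry 1
  D+3+1 = 1 carry 1
  C+A+1 = 7 carry 1
  final carry 1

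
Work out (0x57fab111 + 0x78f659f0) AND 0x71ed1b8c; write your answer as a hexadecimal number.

Add column by column in base 16, right to left:
  1+0 = 1
  1+f = 0 carry 1
  1+9+1 = b
  b+5 = 0 carry 1
  a+6+1 = 1 carry 1
  f+f+1 = f carry 1
  7+8+1 = 0 carry 1
  5+7+1 = d
Sum = 0xd0f10b01; now AND with 0x71ed1b8c:
  d&7=5, 0&1=0, f&e=e, 1&d=1, 0&1=0, b&b=b, 0&8=0, 1&c=0

0x50e10b00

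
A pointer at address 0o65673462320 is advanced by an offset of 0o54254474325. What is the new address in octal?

0o142150156645

Add column by column in base 8, right to left:
  0+5 = 5
  2+2 = 4
  3+3 = 6
  2+4 = 6
  6+7 = 5 carry 1
  4+4+1 = 1 carry 1
  3+4+1 = 0 carry 1
  7+5+1 = 5 carry 1
  6+2+1 = 1 carry 1
  5+4+1 = 2 carry 1
  6+5+1 = 4 carry 1
  final carry 1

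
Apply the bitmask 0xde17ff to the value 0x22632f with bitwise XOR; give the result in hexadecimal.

0xfc74d0

XOR each hex digit independently (no carries):
  2^d=f, 2^e=c, 6^1=7, 3^7=4, 2^f=d, f^f=0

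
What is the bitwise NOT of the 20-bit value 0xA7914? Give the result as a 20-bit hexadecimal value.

0x586EB

Each hex digit d becomes F−d:
  A→5, 7→8, 9→6, 1→E, 4→B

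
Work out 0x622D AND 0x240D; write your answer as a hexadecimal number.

0x200D

AND each hex digit independently (no carries):
  6&2=2, 2&4=0, 2&0=0, D&D=D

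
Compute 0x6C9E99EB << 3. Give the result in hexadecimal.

0x364F4CF58

3 bits is not a whole number of base-16 digits; in binary: 1101100100111101001100111101011 << 3 = 1101100100111101001100111101011000.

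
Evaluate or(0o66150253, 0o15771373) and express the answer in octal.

OR each oct digit independently (no carries):
  6|1=7, 6|5=7, 1|7=7, 5|7=7, 0|1=1, 2|3=3, 5|7=7, 3|3=3

0o77771373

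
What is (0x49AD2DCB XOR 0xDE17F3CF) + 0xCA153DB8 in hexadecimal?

First 0x49AD2DCB XOR 0xDE17F3CF = 0x97BADE04.
Add column by column in base 16, right to left:
  4+8 = C
  0+B = B
  E+D = B carry 1
  D+3+1 = 1 carry 1
  A+5+1 = 0 carry 1
  B+1+1 = D
  7+A = 1 carry 1
  9+C+1 = 6 carry 1
  final carry 1

0x161D01BBC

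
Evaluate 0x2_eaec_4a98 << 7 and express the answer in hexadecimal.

7 bits is not a whole number of base-16 digits; in binary: 1011101010111011000100101010011000 << 7 = 10111010101110110001001010100110000000000.

0x17576254c00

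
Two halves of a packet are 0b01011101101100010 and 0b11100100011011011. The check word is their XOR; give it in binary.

XOR bit by bit (1 where the bits differ):
  01011101101100010
^ 11100100011011011
= 10111001110111001

0b10111001110111001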